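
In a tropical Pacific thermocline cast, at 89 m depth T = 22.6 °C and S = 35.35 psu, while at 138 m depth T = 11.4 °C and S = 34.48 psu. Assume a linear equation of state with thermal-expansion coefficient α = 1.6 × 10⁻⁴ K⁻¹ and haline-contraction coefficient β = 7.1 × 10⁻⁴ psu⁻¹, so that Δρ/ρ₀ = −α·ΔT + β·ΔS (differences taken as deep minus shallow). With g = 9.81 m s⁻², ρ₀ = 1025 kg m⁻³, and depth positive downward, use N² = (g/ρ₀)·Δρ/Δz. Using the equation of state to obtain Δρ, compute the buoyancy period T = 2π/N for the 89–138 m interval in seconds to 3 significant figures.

410 s

ΔT = -11.2 K, ΔS = -0.87 psu (deep − shallow).
Δρ/ρ₀ = −αΔT + βΔS = 1.792 × 10⁻³ − 6.177 × 10⁻⁴ = 1.1743 × 10⁻³, so Δρ ≈ 1.204 kg m⁻³.
N² = (g/ρ₀)·Δρ/Δz = g·(Δρ/ρ₀)/Δz = 9.81 × 1.1743 × 10⁻³ / 49 = 2.3510 × 10⁻⁴ s⁻².
N = √(2.3510 × 10⁻⁴) = 0.015333 rad s⁻¹ → T = 2π/N = 409.78 s ≈ 410 s.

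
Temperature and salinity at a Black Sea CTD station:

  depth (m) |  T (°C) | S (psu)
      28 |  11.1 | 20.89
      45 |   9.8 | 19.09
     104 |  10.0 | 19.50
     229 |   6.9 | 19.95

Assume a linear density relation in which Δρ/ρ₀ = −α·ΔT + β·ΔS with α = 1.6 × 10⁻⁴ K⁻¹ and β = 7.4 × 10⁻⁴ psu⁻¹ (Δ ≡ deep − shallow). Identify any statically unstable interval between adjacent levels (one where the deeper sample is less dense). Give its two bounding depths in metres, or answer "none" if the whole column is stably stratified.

28–45 m

Evaluate Δρ/ρ₀ = −αΔT + βΔS across each adjacent pair:
  28–45 m: −αΔT+βΔS = −(1.6 × 10⁻⁴)(-1.3)+(7.4 × 10⁻⁴)(-1.80) = -1.1 × 10⁻³ → UNSTABLE
  45–104 m: −αΔT+βΔS = −(1.6 × 10⁻⁴)(+0.2)+(7.4 × 10⁻⁴)(+0.41) = 2.7 × 10⁻⁴ → stable
  104–229 m: −αΔT+βΔS = −(1.6 × 10⁻⁴)(-3.1)+(7.4 × 10⁻⁴)(+0.45) = 8.3 × 10⁻⁴ → stable
The 28–45 m interval has Δρ < 0: lighter water underlies denser water.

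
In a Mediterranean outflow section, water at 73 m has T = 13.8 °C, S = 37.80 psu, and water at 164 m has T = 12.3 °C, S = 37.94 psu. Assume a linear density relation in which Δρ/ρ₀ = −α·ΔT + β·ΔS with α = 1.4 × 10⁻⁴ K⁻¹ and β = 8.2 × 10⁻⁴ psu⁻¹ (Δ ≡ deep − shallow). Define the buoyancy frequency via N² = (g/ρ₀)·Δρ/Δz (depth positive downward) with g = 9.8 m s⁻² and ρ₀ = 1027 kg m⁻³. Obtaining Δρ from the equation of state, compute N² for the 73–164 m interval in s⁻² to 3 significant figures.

3.50 × 10⁻⁵ s⁻²

ΔT = -1.5 K, ΔS = +0.14 psu (deep − shallow).
Δρ/ρ₀ = −αΔT + βΔS = 2.10 × 10⁻⁴ + 1.148 × 10⁻⁴ = 3.248 × 10⁻⁴, so Δρ ≈ 0.3336 kg m⁻³.
N² = (g/ρ₀)·Δρ/Δz = g·(Δρ/ρ₀)/Δz = 9.8 × 3.248 × 10⁻⁴ / 91 = 3.4978 × 10⁻⁵ s⁻² ≈ 3.50 × 10⁻⁵ s⁻².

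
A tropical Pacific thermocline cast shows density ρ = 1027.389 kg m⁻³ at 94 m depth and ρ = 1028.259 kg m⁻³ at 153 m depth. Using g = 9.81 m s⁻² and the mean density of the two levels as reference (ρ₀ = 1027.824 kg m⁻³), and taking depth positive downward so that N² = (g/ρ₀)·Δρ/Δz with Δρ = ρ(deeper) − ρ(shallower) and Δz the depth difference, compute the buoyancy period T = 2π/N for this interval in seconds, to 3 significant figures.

530 s

Δρ = 1028.259 − 1027.389 = 0.870 kg m⁻³ over Δz = 153 − 94 = 59 m.
N² = (9.81/1027.824) × (0.870/59) = 1.4074 × 10⁻⁴ s⁻².
N = √(1.4074 × 10⁻⁴) = 0.011863 rad s⁻¹, so T = 2π/N = 529.65 s ≈ 530 s.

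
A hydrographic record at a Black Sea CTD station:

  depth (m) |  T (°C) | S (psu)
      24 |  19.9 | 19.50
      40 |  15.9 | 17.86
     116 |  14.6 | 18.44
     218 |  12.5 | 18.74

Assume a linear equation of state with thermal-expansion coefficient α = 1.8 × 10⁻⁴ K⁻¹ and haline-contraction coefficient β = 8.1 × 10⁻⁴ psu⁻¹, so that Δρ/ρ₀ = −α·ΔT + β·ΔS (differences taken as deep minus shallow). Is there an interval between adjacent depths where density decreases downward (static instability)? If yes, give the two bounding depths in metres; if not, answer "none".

24–40 m

Evaluate Δρ/ρ₀ = −αΔT + βΔS across each adjacent pair:
  24–40 m: −αΔT+βΔS = −(1.8 × 10⁻⁴)(-4.0)+(8.1 × 10⁻⁴)(-1.64) = -6.1 × 10⁻⁴ → UNSTABLE
  40–116 m: −αΔT+βΔS = −(1.8 × 10⁻⁴)(-1.3)+(8.1 × 10⁻⁴)(+0.58) = 7.0 × 10⁻⁴ → stable
  116–218 m: −αΔT+βΔS = −(1.8 × 10⁻⁴)(-2.1)+(8.1 × 10⁻⁴)(+0.30) = 6.2 × 10⁻⁴ → stable
The 24–40 m interval has Δρ < 0: lighter water underlies denser water.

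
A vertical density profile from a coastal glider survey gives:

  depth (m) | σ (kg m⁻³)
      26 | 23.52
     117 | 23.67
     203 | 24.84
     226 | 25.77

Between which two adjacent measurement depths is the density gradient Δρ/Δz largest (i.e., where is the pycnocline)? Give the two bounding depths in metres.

Compute the density gradient over each adjacent pair:
  26–117 m: Δρ/Δz = 0.15/91 = 1.6 × 10⁻³ kg m⁻⁴
  117–203 m: Δρ/Δz = 1.17/86 = 0.014 kg m⁻⁴
  203–226 m: Δρ/Δz = 0.93/23 = 0.040 kg m⁻⁴
The largest gradient is in the 203–226 m interval — the pycnocline.

203–226 m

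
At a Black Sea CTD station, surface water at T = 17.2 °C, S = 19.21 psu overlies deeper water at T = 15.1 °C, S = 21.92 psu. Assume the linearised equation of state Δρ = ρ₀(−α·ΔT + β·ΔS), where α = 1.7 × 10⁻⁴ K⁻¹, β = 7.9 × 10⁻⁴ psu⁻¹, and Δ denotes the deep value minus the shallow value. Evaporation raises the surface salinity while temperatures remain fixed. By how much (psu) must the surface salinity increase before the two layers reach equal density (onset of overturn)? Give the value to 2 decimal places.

3.16 psu

Neutral buoyancy requires −α(T_deep − T_surf) + β(S_deep − S_surf′) = 0.
S_surf′ = S_deep − (α/β)·ΔT = 21.92 − (1.7 × 10⁻⁴/7.9 × 10⁻⁴)·(-2.1) = 22.3719 psu.
Increase required: 22.3719 − 19.21 = 3.1619 psu.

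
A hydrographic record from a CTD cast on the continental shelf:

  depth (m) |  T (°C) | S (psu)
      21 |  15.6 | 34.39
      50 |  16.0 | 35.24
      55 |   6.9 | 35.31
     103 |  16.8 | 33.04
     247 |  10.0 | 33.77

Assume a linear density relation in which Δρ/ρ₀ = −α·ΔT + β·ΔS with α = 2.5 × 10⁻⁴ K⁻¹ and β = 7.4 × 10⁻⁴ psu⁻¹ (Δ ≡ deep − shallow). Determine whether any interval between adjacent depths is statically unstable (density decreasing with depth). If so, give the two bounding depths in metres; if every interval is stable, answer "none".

55–103 m

Evaluate Δρ/ρ₀ = −αΔT + βΔS across each adjacent pair:
  21–50 m: −αΔT+βΔS = −(2.5 × 10⁻⁴)(+0.4)+(7.4 × 10⁻⁴)(+0.85) = 5.3 × 10⁻⁴ → stable
  50–55 m: −αΔT+βΔS = −(2.5 × 10⁻⁴)(-9.1)+(7.4 × 10⁻⁴)(+0.07) = 2.3 × 10⁻³ → stable
  55–103 m: −αΔT+βΔS = −(2.5 × 10⁻⁴)(+9.9)+(7.4 × 10⁻⁴)(-2.27) = -4.2 × 10⁻³ → UNSTABLE
  103–247 m: −αΔT+βΔS = −(2.5 × 10⁻⁴)(-6.8)+(7.4 × 10⁻⁴)(+0.73) = 2.2 × 10⁻³ → stable
The 55–103 m interval has Δρ < 0: lighter water underlies denser water.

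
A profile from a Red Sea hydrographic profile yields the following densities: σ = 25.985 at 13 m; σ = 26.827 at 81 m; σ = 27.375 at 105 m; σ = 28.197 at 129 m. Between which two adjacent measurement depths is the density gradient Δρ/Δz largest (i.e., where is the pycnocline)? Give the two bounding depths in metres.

105–129 m

Compute the density gradient over each adjacent pair:
  13–81 m: Δρ/Δz = 0.842/68 = 0.012 kg m⁻⁴
  81–105 m: Δρ/Δz = 0.548/24 = 0.023 kg m⁻⁴
  105–129 m: Δρ/Δz = 0.822/24 = 0.034 kg m⁻⁴
The largest gradient is in the 105–129 m interval — the pycnocline.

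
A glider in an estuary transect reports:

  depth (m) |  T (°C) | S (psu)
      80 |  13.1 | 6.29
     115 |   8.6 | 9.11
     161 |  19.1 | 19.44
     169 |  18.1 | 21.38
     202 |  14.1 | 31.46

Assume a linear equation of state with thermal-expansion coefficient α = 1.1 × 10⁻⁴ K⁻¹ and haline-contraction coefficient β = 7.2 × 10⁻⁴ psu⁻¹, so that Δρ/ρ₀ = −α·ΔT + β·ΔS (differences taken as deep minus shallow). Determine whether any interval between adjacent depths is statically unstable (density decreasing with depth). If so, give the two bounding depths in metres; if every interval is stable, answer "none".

none

Evaluate Δρ/ρ₀ = −αΔT + βΔS across each adjacent pair:
  80–115 m: −αΔT+βΔS = −(1.1 × 10⁻⁴)(-4.5)+(7.2 × 10⁻⁴)(+2.82) = 2.5 × 10⁻³ → stable
  115–161 m: −αΔT+βΔS = −(1.1 × 10⁻⁴)(+10.5)+(7.2 × 10⁻⁴)(+10.33) = 6.3 × 10⁻³ → stable
  161–169 m: −αΔT+βΔS = −(1.1 × 10⁻⁴)(-1.0)+(7.2 × 10⁻⁴)(+1.94) = 1.5 × 10⁻³ → stable
  169–202 m: −αΔT+βΔS = −(1.1 × 10⁻⁴)(-4.0)+(7.2 × 10⁻⁴)(+10.08) = 7.7 × 10⁻³ → stable
Every interval has Δρ > 0: the column is stably stratified throughout.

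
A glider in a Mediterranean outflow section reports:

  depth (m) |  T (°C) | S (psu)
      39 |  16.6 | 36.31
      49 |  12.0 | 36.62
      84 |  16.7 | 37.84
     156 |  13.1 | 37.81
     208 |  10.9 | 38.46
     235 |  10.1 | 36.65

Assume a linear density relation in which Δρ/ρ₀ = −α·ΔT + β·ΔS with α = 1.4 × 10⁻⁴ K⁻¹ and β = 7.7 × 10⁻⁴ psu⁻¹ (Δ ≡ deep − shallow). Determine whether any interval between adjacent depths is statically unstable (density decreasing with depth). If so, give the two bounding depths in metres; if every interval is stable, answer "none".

Evaluate Δρ/ρ₀ = −αΔT + βΔS across each adjacent pair:
  39–49 m: −αΔT+βΔS = −(1.4 × 10⁻⁴)(-4.6)+(7.7 × 10⁻⁴)(+0.31) = 8.8 × 10⁻⁴ → stable
  49–84 m: −αΔT+βΔS = −(1.4 × 10⁻⁴)(+4.7)+(7.7 × 10⁻⁴)(+1.22) = 2.8 × 10⁻⁴ → stable
  84–156 m: −αΔT+βΔS = −(1.4 × 10⁻⁴)(-3.6)+(7.7 × 10⁻⁴)(-0.03) = 4.8 × 10⁻⁴ → stable
  156–208 m: −αΔT+βΔS = −(1.4 × 10⁻⁴)(-2.2)+(7.7 × 10⁻⁴)(+0.65) = 8.1 × 10⁻⁴ → stable
  208–235 m: −αΔT+βΔS = −(1.4 × 10⁻⁴)(-0.8)+(7.7 × 10⁻⁴)(-1.81) = -1.3 × 10⁻³ → UNSTABLE
The 208–235 m interval has Δρ < 0: lighter water underlies denser water.

208–235 m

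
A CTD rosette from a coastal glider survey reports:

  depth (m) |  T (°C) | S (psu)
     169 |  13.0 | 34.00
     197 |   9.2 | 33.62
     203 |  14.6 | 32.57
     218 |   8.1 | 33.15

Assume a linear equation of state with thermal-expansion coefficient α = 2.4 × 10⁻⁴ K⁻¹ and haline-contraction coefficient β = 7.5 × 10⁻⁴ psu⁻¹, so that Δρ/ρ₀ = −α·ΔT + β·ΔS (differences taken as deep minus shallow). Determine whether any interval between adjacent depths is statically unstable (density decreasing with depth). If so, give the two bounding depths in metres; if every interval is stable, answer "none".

197–203 m

Evaluate Δρ/ρ₀ = −αΔT + βΔS across each adjacent pair:
  169–197 m: −αΔT+βΔS = −(2.4 × 10⁻⁴)(-3.8)+(7.5 × 10⁻⁴)(-0.38) = 6.3 × 10⁻⁴ → stable
  197–203 m: −αΔT+βΔS = −(2.4 × 10⁻⁴)(+5.4)+(7.5 × 10⁻⁴)(-1.05) = -2.1 × 10⁻³ → UNSTABLE
  203–218 m: −αΔT+βΔS = −(2.4 × 10⁻⁴)(-6.5)+(7.5 × 10⁻⁴)(+0.58) = 2.0 × 10⁻³ → stable
The 197–203 m interval has Δρ < 0: lighter water underlies denser water.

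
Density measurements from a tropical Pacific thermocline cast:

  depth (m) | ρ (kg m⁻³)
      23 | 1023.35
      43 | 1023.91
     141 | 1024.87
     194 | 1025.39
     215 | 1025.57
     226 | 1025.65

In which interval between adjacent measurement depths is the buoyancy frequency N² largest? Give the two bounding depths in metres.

23–43 m

Compute the density gradient over each adjacent pair:
  23–43 m: Δρ/Δz = 0.56/20 = 0.028 kg m⁻⁴
  43–141 m: Δρ/Δz = 0.96/98 = 9.8 × 10⁻³ kg m⁻⁴
  141–194 m: Δρ/Δz = 0.52/53 = 9.8 × 10⁻³ kg m⁻⁴
  194–215 m: Δρ/Δz = 0.18/21 = 8.6 × 10⁻³ kg m⁻⁴
  215–226 m: Δρ/Δz = 0.08/11 = 7.3 × 10⁻³ kg m⁻⁴
The largest gradient is in the 23–43 m interval — the pycnocline.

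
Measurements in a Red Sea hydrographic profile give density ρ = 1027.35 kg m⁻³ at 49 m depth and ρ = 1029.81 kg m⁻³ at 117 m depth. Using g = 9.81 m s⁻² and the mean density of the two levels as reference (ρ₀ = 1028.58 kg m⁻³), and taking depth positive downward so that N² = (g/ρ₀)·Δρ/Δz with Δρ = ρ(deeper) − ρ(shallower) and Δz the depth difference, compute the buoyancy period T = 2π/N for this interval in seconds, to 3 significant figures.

338 s

Δρ = 1029.81 − 1027.35 = 2.46 kg m⁻³ over Δz = 117 − 49 = 68 m.
N² = (9.81/1028.58) × (2.46/68) = 3.4503 × 10⁻⁴ s⁻².
N = √(3.4503 × 10⁻⁴) = 0.018575 rad s⁻¹, so T = 2π/N = 338.26 s ≈ 338 s.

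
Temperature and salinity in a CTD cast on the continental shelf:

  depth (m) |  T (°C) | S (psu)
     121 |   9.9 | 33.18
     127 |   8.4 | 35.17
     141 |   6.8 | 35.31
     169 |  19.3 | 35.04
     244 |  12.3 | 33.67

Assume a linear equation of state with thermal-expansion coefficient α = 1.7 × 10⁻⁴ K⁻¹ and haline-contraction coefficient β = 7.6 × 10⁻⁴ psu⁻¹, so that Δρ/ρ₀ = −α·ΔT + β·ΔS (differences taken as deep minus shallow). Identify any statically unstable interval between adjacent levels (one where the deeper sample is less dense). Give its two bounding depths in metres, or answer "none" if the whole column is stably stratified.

Evaluate Δρ/ρ₀ = −αΔT + βΔS across each adjacent pair:
  121–127 m: −αΔT+βΔS = −(1.7 × 10⁻⁴)(-1.5)+(7.6 × 10⁻⁴)(+1.99) = 1.8 × 10⁻³ → stable
  127–141 m: −αΔT+βΔS = −(1.7 × 10⁻⁴)(-1.6)+(7.6 × 10⁻⁴)(+0.14) = 3.8 × 10⁻⁴ → stable
  141–169 m: −αΔT+βΔS = −(1.7 × 10⁻⁴)(+12.5)+(7.6 × 10⁻⁴)(-0.27) = -2.3 × 10⁻³ → UNSTABLE
  169–244 m: −αΔT+βΔS = −(1.7 × 10⁻⁴)(-7.0)+(7.6 × 10⁻⁴)(-1.37) = 1.5 × 10⁻⁴ → stable
The 141–169 m interval has Δρ < 0: lighter water underlies denser water.

141–169 m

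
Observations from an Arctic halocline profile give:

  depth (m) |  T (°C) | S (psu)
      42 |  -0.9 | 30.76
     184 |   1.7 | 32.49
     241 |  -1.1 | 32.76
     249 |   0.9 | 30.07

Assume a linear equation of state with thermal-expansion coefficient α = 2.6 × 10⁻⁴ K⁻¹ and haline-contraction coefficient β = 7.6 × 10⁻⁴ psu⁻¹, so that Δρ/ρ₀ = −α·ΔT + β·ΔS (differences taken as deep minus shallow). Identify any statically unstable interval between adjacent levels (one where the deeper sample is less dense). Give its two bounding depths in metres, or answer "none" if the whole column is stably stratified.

Evaluate Δρ/ρ₀ = −αΔT + βΔS across each adjacent pair:
  42–184 m: −αΔT+βΔS = −(2.6 × 10⁻⁴)(+2.6)+(7.6 × 10⁻⁴)(+1.73) = 6.4 × 10⁻⁴ → stable
  184–241 m: −αΔT+βΔS = −(2.6 × 10⁻⁴)(-2.8)+(7.6 × 10⁻⁴)(+0.27) = 9.3 × 10⁻⁴ → stable
  241–249 m: −αΔT+βΔS = −(2.6 × 10⁻⁴)(+2.0)+(7.6 × 10⁻⁴)(-2.69) = -2.6 × 10⁻³ → UNSTABLE
The 241–249 m interval has Δρ < 0: lighter water underlies denser water.

241–249 m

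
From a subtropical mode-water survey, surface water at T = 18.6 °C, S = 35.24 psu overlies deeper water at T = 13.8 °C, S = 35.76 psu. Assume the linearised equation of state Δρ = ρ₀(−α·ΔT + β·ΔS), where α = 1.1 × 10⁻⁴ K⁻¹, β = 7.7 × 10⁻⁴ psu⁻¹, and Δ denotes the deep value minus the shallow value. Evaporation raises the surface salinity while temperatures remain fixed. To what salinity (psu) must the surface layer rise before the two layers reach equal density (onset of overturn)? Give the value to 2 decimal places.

36.45 psu

Neutral buoyancy requires −α(T_deep − T_surf) + β(S_deep − S_surf′) = 0.
S_surf′ = S_deep − (α/β)·ΔT = 35.76 − (1.1 × 10⁻⁴/7.7 × 10⁻⁴)·(-4.8) = 36.4457 psu.
Increase required: 36.4457 − 35.24 = 1.2057 psu.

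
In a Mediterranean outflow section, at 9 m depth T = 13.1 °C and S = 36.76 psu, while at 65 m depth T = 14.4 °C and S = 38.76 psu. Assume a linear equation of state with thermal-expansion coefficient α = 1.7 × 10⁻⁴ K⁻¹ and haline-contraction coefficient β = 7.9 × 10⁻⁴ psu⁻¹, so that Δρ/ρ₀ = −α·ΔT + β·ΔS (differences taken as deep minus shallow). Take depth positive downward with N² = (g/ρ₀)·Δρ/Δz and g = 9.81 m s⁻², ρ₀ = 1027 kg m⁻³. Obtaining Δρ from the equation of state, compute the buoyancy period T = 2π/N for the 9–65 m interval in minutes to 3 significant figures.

6.79 min

ΔT = +1.3 K, ΔS = +2.00 psu (deep − shallow).
Δρ/ρ₀ = −αΔT + βΔS = -2.21 × 10⁻⁴ + 1.58 × 10⁻³ = 1.359 × 10⁻³, so Δρ ≈ 1.396 kg m⁻³.
N² = (g/ρ₀)·Δρ/Δz = g·(Δρ/ρ₀)/Δz = 9.81 × 1.359 × 10⁻³ / 56 = 2.3807 × 10⁻⁴ s⁻².
N = √(2.3807 × 10⁻⁴) = 0.015430 rad s⁻¹ → T = 2π/N = 407.21 s = 6.7868 min ≈ 6.79 min.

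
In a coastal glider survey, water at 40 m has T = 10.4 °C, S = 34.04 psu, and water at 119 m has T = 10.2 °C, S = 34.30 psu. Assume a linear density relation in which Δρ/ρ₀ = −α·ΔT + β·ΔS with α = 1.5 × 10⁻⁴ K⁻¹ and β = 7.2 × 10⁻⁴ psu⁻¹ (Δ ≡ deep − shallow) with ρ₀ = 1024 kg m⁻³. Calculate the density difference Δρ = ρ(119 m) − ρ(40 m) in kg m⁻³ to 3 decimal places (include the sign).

ΔT = -0.2 K, ΔS = +0.26 psu (deep − shallow).
Δρ/ρ₀ = −(1.5 × 10⁻⁴)(-0.2) + (7.2 × 10⁻⁴)(+0.26) = 2.172 × 10⁻⁴.
Δρ = 1024 × (2.172 × 10⁻⁴) = +0.222 kg m⁻³.
Positive Δρ: denser below, stable.

+0.222 kg m⁻³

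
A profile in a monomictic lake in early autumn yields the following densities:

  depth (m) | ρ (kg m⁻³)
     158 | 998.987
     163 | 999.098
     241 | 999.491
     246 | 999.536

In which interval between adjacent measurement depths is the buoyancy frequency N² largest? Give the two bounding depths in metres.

Compute the density gradient over each adjacent pair:
  158–163 m: Δρ/Δz = 0.111/5 = 0.022 kg m⁻⁴
  163–241 m: Δρ/Δz = 0.393/78 = 5.0 × 10⁻³ kg m⁻⁴
  241–246 m: Δρ/Δz = 0.045/5 = 9.0 × 10⁻³ kg m⁻⁴
The largest gradient is in the 158–163 m interval — the pycnocline.

158–163 m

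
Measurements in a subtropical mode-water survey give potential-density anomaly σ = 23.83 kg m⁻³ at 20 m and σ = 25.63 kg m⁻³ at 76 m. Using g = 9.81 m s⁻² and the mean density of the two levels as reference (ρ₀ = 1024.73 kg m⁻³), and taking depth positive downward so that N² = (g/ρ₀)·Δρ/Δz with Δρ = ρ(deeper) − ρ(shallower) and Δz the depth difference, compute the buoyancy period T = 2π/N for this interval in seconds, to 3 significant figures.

358 s

Δρ = 1025.63 − 1023.83 = 1.80 kg m⁻³ over Δz = 76 − 20 = 56 m.
N² = (9.81/1024.73) × (1.80/56) = 3.0771 × 10⁻⁴ s⁻².
N = √(3.0771 × 10⁻⁴) = 0.017542 rad s⁻¹, so T = 2π/N = 358.18 s ≈ 358 s.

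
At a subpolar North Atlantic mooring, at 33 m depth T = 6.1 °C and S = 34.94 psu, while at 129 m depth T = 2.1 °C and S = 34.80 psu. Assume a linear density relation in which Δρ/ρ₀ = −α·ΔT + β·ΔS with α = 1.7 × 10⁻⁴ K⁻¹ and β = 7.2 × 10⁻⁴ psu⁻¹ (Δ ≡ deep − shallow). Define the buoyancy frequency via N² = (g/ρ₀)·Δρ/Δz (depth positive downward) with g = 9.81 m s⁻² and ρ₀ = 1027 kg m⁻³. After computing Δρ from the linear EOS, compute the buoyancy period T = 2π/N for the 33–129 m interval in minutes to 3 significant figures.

ΔT = -4.0 K, ΔS = -0.14 psu (deep − shallow).
Δρ/ρ₀ = −αΔT + βΔS = 6.80 × 10⁻⁴ − 1.008 × 10⁻⁴ = 5.792 × 10⁻⁴, so Δρ ≈ 0.5948 kg m⁻³.
N² = (g/ρ₀)·Δρ/Δz = g·(Δρ/ρ₀)/Δz = 9.81 × 5.792 × 10⁻⁴ / 96 = 5.9187 × 10⁻⁵ s⁻².
N = √(5.9187 × 10⁻⁵) = 7.6933 × 10⁻³ rad s⁻¹ → T = 2π/N = 816.71 s = 13.612 min ≈ 13.6 min.

13.6 min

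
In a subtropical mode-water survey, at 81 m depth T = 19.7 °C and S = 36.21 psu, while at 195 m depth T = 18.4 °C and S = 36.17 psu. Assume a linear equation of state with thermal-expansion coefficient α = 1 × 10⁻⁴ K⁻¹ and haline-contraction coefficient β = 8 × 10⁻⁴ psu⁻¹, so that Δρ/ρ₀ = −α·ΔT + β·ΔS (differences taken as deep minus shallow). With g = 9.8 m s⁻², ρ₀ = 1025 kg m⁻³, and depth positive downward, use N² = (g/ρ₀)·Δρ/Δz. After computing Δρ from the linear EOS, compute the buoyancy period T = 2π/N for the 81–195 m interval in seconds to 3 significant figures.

2.16 × 10³ s

ΔT = -1.3 K, ΔS = -0.04 psu (deep − shallow).
Δρ/ρ₀ = −αΔT + βΔS = 1.30 × 10⁻⁴ − 3.20 × 10⁻⁵ = 9.80 × 10⁻⁵, so Δρ ≈ 0.1005 kg m⁻³.
N² = (g/ρ₀)·Δρ/Δz = g·(Δρ/ρ₀)/Δz = 9.8 × 9.80 × 10⁻⁵ / 114 = 8.4246 × 10⁻⁶ s⁻².
N = √(8.4246 × 10⁻⁶) = 2.9025 × 10⁻³ rad s⁻¹ → T = 2π/N = 2.1647 × 10³ s ≈ 2.16 × 10³ s.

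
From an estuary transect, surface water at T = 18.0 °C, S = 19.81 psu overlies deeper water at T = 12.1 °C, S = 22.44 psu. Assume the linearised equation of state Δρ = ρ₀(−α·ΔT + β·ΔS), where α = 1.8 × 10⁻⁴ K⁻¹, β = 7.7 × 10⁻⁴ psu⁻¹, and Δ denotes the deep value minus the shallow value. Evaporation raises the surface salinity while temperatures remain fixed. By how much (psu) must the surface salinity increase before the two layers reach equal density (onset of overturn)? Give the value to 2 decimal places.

4.01 psu

Neutral buoyancy requires −α(T_deep − T_surf) + β(S_deep − S_surf′) = 0.
S_surf′ = S_deep − (α/β)·ΔT = 22.44 − (1.8 × 10⁻⁴/7.7 × 10⁻⁴)·(-5.9) = 23.8192 psu.
Increase required: 23.8192 − 19.81 = 4.0092 psu.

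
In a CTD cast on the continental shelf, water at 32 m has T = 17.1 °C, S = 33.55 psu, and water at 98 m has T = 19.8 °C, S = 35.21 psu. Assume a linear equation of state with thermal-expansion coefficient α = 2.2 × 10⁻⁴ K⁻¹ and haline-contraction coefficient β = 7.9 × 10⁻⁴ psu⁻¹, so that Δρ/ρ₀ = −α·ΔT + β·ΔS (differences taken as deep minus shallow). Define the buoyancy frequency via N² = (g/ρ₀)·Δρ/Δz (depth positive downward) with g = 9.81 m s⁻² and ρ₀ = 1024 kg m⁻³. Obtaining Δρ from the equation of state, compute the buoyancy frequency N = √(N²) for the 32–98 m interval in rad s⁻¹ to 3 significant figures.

0.0103 rad s⁻¹

ΔT = +2.7 K, ΔS = +1.66 psu (deep − shallow).
Δρ/ρ₀ = −αΔT + βΔS = -5.94 × 10⁻⁴ + 1.3114 × 10⁻³ = 7.174 × 10⁻⁴, so Δρ ≈ 0.7346 kg m⁻³.
N² = (g/ρ₀)·Δρ/Δz = g·(Δρ/ρ₀)/Δz = 9.81 × 7.174 × 10⁻⁴ / 66 = 1.0663 × 10⁻⁴ s⁻².
N = √(1.0663 × 10⁻⁴) = 0.010326 rad s⁻¹ ≈ 0.0103 rad s⁻¹.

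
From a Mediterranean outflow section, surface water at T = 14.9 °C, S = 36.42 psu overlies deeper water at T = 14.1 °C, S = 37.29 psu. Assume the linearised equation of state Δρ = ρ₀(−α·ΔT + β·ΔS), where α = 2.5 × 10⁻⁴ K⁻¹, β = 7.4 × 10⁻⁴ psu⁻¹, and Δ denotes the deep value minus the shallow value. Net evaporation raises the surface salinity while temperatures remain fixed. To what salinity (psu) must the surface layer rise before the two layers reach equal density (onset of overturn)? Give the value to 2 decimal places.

37.56 psu

Neutral buoyancy requires −α(T_deep − T_surf) + β(S_deep − S_surf′) = 0.
S_surf′ = S_deep − (α/β)·ΔT = 37.29 − (2.5 × 10⁻⁴/7.4 × 10⁻⁴)·(-0.8) = 37.5603 psu.
Increase required: 37.5603 − 36.42 = 1.1403 psu.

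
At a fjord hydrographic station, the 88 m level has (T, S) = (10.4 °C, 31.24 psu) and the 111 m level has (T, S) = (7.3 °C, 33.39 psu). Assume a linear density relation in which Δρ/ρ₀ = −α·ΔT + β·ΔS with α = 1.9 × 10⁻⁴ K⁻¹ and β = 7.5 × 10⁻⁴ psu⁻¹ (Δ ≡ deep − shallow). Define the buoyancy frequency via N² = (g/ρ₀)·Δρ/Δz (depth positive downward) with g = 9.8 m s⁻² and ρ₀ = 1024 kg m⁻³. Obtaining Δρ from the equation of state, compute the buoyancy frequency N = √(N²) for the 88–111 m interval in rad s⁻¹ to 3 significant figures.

0.0306 rad s⁻¹

ΔT = -3.1 K, ΔS = +2.15 psu (deep − shallow).
Δρ/ρ₀ = −αΔT + βΔS = 5.89 × 10⁻⁴ + 1.6125 × 10⁻³ = 2.2015 × 10⁻³, so Δρ ≈ 2.254 kg m⁻³.
N² = (g/ρ₀)·Δρ/Δz = g·(Δρ/ρ₀)/Δz = 9.8 × 2.2015 × 10⁻³ / 23 = 9.3803 × 10⁻⁴ s⁻².
N = √(9.3803 × 10⁻⁴) = 0.030627 rad s⁻¹ ≈ 0.0306 rad s⁻¹.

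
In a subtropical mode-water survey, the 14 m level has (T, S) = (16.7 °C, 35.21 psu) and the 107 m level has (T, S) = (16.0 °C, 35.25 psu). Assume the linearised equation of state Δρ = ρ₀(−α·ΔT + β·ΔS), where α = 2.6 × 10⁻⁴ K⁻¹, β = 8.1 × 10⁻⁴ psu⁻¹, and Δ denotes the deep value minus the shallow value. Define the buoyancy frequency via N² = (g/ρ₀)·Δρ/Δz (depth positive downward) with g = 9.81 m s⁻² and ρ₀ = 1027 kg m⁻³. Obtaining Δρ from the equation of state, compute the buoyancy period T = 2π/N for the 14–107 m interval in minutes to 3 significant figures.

ΔT = -0.7 K, ΔS = +0.04 psu (deep − shallow).
Δρ/ρ₀ = −αΔT + βΔS = 1.82 × 10⁻⁴ + 3.24 × 10⁻⁵ = 2.144 × 10⁻⁴, so Δρ ≈ 0.2202 kg m⁻³.
N² = (g/ρ₀)·Δρ/Δz = g·(Δρ/ρ₀)/Δz = 9.81 × 2.144 × 10⁻⁴ / 93 = 2.2616 × 10⁻⁵ s⁻².
N = √(2.2616 × 10⁻⁵) = 4.7556 × 10⁻³ rad s⁻¹ → T = 2π/N = 1.3212 × 10³ s = 22.020 min ≈ 22.0 min.

22.0 min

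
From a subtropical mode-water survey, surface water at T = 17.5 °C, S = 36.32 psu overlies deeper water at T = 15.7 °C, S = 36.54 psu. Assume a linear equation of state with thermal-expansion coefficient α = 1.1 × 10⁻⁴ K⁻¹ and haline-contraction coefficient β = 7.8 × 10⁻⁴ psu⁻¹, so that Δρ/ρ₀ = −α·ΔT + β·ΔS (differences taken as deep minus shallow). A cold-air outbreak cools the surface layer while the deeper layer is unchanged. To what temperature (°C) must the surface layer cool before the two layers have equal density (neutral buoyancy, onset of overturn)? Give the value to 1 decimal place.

14.1 °C

Neutral buoyancy requires Δρ = 0, i.e. −α(T_deep − T_surf′) + β(S_deep − S_surf) = 0.
T_surf′ = T_deep − (β/α)·ΔS = 15.7 − (7.8 × 10⁻⁴/1.1 × 10⁻⁴)·(+0.22) = 14.140 °C.
Cooling required: 17.5 − (14.140) = 3.360 °C.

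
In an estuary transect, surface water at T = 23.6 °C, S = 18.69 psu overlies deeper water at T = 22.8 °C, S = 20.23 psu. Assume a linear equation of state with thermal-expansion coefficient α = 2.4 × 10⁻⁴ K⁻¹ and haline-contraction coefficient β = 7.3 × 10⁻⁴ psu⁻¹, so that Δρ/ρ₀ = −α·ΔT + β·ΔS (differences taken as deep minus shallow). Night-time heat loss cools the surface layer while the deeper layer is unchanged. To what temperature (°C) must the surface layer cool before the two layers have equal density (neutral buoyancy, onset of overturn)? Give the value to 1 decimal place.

Neutral buoyancy requires Δρ = 0, i.e. −α(T_deep − T_surf′) + β(S_deep − S_surf) = 0.
T_surf′ = T_deep − (β/α)·ΔS = 22.8 − (7.3 × 10⁻⁴/2.4 × 10⁻⁴)·(+1.54) = 18.116 °C.
Cooling required: 23.6 − (18.116) = 5.484 °C.

18.1 °C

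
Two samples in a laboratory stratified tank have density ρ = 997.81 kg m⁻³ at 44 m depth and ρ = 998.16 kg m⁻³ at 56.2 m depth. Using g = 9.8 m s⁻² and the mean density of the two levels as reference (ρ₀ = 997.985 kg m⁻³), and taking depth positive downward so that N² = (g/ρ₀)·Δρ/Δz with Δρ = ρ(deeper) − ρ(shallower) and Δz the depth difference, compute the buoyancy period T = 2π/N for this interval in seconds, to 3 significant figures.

374 s

Δρ = 998.16 − 997.81 = 0.35 kg m⁻³ over Δz = 56.2 − 44 = 12.2 m.
N² = (9.8/997.985) × (0.35/12.2) = 2.8172 × 10⁻⁴ s⁻².
N = √(2.8172 × 10⁻⁴) = 0.016785 rad s⁻¹, so T = 2π/N = 374.33 s ≈ 374 s.
A positive N² confirms static stability across the interval.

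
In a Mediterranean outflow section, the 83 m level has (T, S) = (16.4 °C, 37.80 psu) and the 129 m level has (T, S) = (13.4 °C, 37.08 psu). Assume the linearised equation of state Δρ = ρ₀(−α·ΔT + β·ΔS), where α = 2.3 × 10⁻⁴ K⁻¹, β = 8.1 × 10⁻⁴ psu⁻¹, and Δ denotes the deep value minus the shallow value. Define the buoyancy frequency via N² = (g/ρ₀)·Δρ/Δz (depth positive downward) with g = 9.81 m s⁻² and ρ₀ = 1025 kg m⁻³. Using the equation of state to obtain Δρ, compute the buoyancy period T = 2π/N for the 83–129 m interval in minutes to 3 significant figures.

ΔT = -3.0 K, ΔS = -0.72 psu (deep − shallow).
Δρ/ρ₀ = −αΔT + βΔS = 6.90 × 10⁻⁴ − 5.832 × 10⁻⁴ = 1.068 × 10⁻⁴, so Δρ ≈ 0.1095 kg m⁻³.
N² = (g/ρ₀)·Δρ/Δz = g·(Δρ/ρ₀)/Δz = 9.81 × 1.068 × 10⁻⁴ / 46 = 2.2776 × 10⁻⁵ s⁻².
N = √(2.2776 × 10⁻⁵) = 4.7724 × 10⁻³ rad s⁻¹ → T = 2π/N = 1.3166 × 10³ s = 21.943 min ≈ 21.9 min.

21.9 min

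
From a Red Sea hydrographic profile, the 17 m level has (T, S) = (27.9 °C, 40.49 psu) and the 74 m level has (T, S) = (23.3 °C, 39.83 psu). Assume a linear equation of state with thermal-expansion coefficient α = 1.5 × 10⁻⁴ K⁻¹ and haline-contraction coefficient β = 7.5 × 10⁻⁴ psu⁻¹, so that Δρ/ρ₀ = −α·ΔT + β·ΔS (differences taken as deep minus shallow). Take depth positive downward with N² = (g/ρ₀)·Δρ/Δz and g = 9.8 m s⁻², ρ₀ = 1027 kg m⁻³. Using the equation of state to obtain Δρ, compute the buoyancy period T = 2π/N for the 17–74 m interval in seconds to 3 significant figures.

1.09 × 10³ s

ΔT = -4.6 K, ΔS = -0.66 psu (deep − shallow).
Δρ/ρ₀ = −αΔT + βΔS = 6.90 × 10⁻⁴ − 4.95 × 10⁻⁴ = 1.95 × 10⁻⁴, so Δρ ≈ 0.2003 kg m⁻³.
N² = (g/ρ₀)·Δρ/Δz = g·(Δρ/ρ₀)/Δz = 9.8 × 1.95 × 10⁻⁴ / 57 = 3.3526 × 10⁻⁵ s⁻².
N = √(3.3526 × 10⁻⁵) = 5.7902 × 10⁻³ rad s⁻¹ → T = 2π/N = 1.0851 × 10³ s ≈ 1.09 × 10³ s.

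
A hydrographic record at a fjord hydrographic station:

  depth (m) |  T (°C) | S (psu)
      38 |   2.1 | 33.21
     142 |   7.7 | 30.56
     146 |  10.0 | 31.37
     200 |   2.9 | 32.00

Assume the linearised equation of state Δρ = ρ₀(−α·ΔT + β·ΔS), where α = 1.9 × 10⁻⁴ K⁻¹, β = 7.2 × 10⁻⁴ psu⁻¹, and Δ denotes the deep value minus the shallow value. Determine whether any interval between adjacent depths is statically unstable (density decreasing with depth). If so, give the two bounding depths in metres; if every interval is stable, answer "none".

38–142 m

Evaluate Δρ/ρ₀ = −αΔT + βΔS across each adjacent pair:
  38–142 m: −αΔT+βΔS = −(1.9 × 10⁻⁴)(+5.6)+(7.2 × 10⁻⁴)(-2.65) = -3.0 × 10⁻³ → UNSTABLE
  142–146 m: −αΔT+βΔS = −(1.9 × 10⁻⁴)(+2.3)+(7.2 × 10⁻⁴)(+0.81) = 1.5 × 10⁻⁴ → stable
  146–200 m: −αΔT+βΔS = −(1.9 × 10⁻⁴)(-7.1)+(7.2 × 10⁻⁴)(+0.63) = 1.8 × 10⁻³ → stable
The 38–142 m interval has Δρ < 0: lighter water underlies denser water.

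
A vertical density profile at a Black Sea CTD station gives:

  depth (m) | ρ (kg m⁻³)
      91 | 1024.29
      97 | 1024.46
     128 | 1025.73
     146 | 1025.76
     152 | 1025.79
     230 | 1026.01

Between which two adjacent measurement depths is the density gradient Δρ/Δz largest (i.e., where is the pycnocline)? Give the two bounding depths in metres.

97–128 m

Compute the density gradient over each adjacent pair:
  91–97 m: Δρ/Δz = 0.17/6 = 0.028 kg m⁻⁴
  97–128 m: Δρ/Δz = 1.27/31 = 0.041 kg m⁻⁴
  128–146 m: Δρ/Δz = 0.03/18 = 1.7 × 10⁻³ kg m⁻⁴
  146–152 m: Δρ/Δz = 0.03/6 = 5.0 × 10⁻³ kg m⁻⁴
  152–230 m: Δρ/Δz = 0.22/78 = 2.8 × 10⁻³ kg m⁻⁴
The largest gradient is in the 97–128 m interval — the pycnocline.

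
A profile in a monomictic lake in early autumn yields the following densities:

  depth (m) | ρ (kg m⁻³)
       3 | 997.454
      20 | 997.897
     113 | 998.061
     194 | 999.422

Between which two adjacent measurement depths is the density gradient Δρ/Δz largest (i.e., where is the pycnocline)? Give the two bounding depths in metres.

3–20 m

Compute the density gradient over each adjacent pair:
  3–20 m: Δρ/Δz = 0.443/17 = 0.026 kg m⁻⁴
  20–113 m: Δρ/Δz = 0.164/93 = 1.8 × 10⁻³ kg m⁻⁴
  113–194 m: Δρ/Δz = 1.361/81 = 0.017 kg m⁻⁴
The largest gradient is in the 3–20 m interval — the pycnocline.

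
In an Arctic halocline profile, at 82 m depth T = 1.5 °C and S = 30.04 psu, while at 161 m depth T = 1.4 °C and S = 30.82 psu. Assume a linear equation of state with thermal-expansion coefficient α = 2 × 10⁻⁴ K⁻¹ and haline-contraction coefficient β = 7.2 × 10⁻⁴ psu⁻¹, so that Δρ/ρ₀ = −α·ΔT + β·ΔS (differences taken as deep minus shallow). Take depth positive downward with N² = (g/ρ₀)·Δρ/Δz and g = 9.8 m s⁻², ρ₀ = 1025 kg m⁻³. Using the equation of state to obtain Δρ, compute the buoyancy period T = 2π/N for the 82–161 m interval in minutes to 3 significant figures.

12.3 min

ΔT = -0.1 K, ΔS = +0.78 psu (deep − shallow).
Δρ/ρ₀ = −αΔT + βΔS = 2.00 × 10⁻⁵ + 5.616 × 10⁻⁴ = 5.816 × 10⁻⁴, so Δρ ≈ 0.5961 kg m⁻³.
N² = (g/ρ₀)·Δρ/Δz = g·(Δρ/ρ₀)/Δz = 9.8 × 5.816 × 10⁻⁴ / 79 = 7.2148 × 10⁻⁵ s⁻².
N = √(7.2148 × 10⁻⁵) = 8.4940 × 10⁻³ rad s⁻¹ → T = 2π/N = 739.72 s = 12.329 min ≈ 12.3 min.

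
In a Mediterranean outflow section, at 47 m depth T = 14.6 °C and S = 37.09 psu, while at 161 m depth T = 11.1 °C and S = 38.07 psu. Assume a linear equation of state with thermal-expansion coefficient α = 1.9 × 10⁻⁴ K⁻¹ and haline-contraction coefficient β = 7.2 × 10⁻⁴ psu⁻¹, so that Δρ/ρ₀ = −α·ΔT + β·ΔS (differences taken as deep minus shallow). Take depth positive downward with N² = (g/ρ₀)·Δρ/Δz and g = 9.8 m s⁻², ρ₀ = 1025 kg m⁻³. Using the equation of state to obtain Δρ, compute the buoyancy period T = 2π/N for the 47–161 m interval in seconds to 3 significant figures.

ΔT = -3.5 K, ΔS = +0.98 psu (deep − shallow).
Δρ/ρ₀ = −αΔT + βΔS = 6.65 × 10⁻⁴ + 7.056 × 10⁻⁴ = 1.3706 × 10⁻³, so Δρ ≈ 1.405 kg m⁻³.
N² = (g/ρ₀)·Δρ/Δz = g·(Δρ/ρ₀)/Δz = 9.8 × 1.3706 × 10⁻³ / 114 = 1.1782 × 10⁻⁴ s⁻².
N = √(1.1782 × 10⁻⁴) = 0.010854 rad s⁻¹ → T = 2π/N = 578.88 s ≈ 579 s.

579 s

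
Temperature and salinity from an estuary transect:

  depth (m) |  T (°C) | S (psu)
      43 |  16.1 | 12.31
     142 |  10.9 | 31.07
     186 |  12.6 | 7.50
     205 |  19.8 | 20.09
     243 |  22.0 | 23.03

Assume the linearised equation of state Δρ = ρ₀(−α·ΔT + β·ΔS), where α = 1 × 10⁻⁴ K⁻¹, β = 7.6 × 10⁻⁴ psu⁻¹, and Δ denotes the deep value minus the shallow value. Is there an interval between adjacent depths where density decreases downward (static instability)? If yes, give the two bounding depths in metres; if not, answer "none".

Evaluate Δρ/ρ₀ = −αΔT + βΔS across each adjacent pair:
  43–142 m: −αΔT+βΔS = −(1 × 10⁻⁴)(-5.2)+(7.6 × 10⁻⁴)(+18.76) = 0.015 → stable
  142–186 m: −αΔT+βΔS = −(1 × 10⁻⁴)(+1.7)+(7.6 × 10⁻⁴)(-23.57) = -0.018 → UNSTABLE
  186–205 m: −αΔT+βΔS = −(1 × 10⁻⁴)(+7.2)+(7.6 × 10⁻⁴)(+12.59) = 8.8 × 10⁻³ → stable
  205–243 m: −αΔT+βΔS = −(1 × 10⁻⁴)(+2.2)+(7.6 × 10⁻⁴)(+2.94) = 2.0 × 10⁻³ → stable
The 142–186 m interval has Δρ < 0: lighter water underlies denser water.

142–186 m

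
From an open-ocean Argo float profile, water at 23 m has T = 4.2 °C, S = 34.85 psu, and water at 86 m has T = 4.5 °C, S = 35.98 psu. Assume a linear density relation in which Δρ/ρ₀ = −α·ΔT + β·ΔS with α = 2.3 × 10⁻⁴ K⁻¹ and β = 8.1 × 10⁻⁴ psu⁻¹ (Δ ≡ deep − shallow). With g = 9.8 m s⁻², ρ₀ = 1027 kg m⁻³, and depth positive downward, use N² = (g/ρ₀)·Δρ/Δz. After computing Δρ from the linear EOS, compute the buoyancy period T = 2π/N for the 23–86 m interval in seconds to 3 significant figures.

548 s

ΔT = +0.3 K, ΔS = +1.13 psu (deep − shallow).
Δρ/ρ₀ = −αΔT + βΔS = -6.90 × 10⁻⁵ + 9.153 × 10⁻⁴ = 8.463 × 10⁻⁴, so Δρ ≈ 0.8692 kg m⁻³.
N² = (g/ρ₀)·Δρ/Δz = g·(Δρ/ρ₀)/Δz = 9.8 × 8.463 × 10⁻⁴ / 63 = 1.3165 × 10⁻⁴ s⁻².
N = √(1.3165 × 10⁻⁴) = 0.011474 rad s⁻¹ → T = 2π/N = 547.60 s ≈ 548 s.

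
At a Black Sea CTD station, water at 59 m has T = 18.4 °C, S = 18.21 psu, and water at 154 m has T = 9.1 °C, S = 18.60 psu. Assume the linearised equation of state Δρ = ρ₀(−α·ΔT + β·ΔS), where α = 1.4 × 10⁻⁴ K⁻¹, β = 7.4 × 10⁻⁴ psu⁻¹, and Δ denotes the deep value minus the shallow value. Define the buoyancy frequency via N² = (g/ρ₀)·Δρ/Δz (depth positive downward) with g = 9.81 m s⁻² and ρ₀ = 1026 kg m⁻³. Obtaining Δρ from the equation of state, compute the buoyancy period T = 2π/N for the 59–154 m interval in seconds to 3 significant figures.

490 s

ΔT = -9.3 K, ΔS = +0.39 psu (deep − shallow).
Δρ/ρ₀ = −αΔT + βΔS = 1.302 × 10⁻³ + 2.886 × 10⁻⁴ = 1.5906 × 10⁻³, so Δρ ≈ 1.632 kg m⁻³.
N² = (g/ρ₀)·Δρ/Δz = g·(Δρ/ρ₀)/Δz = 9.81 × 1.5906 × 10⁻³ / 95 = 1.6425 × 10⁻⁴ s⁻².
N = √(1.6425 × 10⁻⁴) = 0.012816 rad s⁻¹ → T = 2π/N = 490.26 s ≈ 490 s.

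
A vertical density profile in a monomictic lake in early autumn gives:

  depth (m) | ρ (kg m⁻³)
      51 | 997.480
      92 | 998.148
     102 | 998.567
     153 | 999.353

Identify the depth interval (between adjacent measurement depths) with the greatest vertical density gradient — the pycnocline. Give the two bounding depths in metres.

92–102 m

Compute the density gradient over each adjacent pair:
  51–92 m: Δρ/Δz = 0.668/41 = 0.016 kg m⁻⁴
  92–102 m: Δρ/Δz = 0.419/10 = 0.042 kg m⁻⁴
  102–153 m: Δρ/Δz = 0.786/51 = 0.015 kg m⁻⁴
The largest gradient is in the 92–102 m interval — the pycnocline.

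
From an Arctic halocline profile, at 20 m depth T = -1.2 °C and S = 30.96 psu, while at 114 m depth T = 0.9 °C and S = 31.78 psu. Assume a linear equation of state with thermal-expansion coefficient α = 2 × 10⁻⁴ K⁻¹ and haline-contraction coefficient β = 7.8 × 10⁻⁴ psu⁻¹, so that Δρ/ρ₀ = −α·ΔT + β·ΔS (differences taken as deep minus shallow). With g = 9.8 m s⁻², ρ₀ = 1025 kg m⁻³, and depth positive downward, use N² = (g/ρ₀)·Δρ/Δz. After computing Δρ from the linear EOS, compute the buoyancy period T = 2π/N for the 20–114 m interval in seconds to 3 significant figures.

ΔT = +2.1 K, ΔS = +0.82 psu (deep − shallow).
Δρ/ρ₀ = −αΔT + βΔS = -4.20 × 10⁻⁴ + 6.396 × 10⁻⁴ = 2.196 × 10⁻⁴, so Δρ ≈ 0.2251 kg m⁻³.
N² = (g/ρ₀)·Δρ/Δz = g·(Δρ/ρ₀)/Δz = 9.8 × 2.196 × 10⁻⁴ / 94 = 2.2894 × 10⁻⁵ s⁻².
N = √(2.2894 × 10⁻⁵) = 4.7848 × 10⁻³ rad s⁻¹ → T = 2π/N = 1.3132 × 10³ s ≈ 1.31 × 10³ s.

1.31 × 10³ s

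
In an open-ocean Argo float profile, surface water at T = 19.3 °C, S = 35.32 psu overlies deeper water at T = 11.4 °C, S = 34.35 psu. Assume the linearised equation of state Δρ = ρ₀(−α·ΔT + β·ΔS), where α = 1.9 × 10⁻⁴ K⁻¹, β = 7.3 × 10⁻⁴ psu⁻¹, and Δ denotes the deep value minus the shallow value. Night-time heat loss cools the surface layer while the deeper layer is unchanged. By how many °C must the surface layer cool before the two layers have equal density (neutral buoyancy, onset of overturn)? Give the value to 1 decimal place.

Neutral buoyancy requires Δρ = 0, i.e. −α(T_deep − T_surf′) + β(S_deep − S_surf) = 0.
T_surf′ = T_deep − (β/α)·ΔS = 11.4 − (7.3 × 10⁻⁴/1.9 × 10⁻⁴)·(-0.97) = 15.127 °C.
Cooling required: 19.3 − (15.127) = 4.173 °C.

4.2 °C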